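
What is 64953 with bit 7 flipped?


64953 ^ (1 << 7) = 64953 ^ 128 = 64825

64825


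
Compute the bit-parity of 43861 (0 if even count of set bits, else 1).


0b1010101101010101 has 9 ones => parity 1

1


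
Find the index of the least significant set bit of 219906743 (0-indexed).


0b1101000110111000001010110111. Lowest set bit at position 0

0


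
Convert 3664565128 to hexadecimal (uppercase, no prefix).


3664565128 = DA6CD388 hex

DA6CD388


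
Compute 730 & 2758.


0b1011011010 & 0b101011000110 = 0b1011000010 = 706

706


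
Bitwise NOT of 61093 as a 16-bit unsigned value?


~0b1110111010100101 = 0b1000101011010 = 4442 (16-bit unsigned)

4442


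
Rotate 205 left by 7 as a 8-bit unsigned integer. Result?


Rotate 0b11001101 left by 7 (8-bit) = 0b11100110 = 230

230


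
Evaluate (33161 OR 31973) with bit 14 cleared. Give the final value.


Step 1: 33161 | 31973 = 65005
Step 2: 65005 & ~(1 << 14) = 48621

48621


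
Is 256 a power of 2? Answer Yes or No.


0b100000000. Only one bit set => Yes

Yes


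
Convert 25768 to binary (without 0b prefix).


25768 = 110010010101000 in binary

110010010101000


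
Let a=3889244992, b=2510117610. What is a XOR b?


3889244992 ^ 2510117610 = 1917612458

1917612458


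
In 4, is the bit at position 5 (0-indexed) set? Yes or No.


0b100, bit 5 = 0. No

No


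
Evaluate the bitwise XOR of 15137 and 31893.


0b11101100100001 ^ 0b111110010010101 = 0b100011110110100 = 18356

18356


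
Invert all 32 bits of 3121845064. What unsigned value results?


3121845064 ^ 4294967295 = 1173122231

1173122231


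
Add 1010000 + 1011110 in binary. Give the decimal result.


1010000 + 1011110 = 10101110 = 174

174


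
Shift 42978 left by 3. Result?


0b1010011111100010 << 3 = 0b1010011111100010000 = 343824

343824


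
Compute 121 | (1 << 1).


121 | (1 << 1) = 121 | 2 = 123

123


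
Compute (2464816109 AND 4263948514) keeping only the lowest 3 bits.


Step 1: 2464816109 & 4263948514 = 2451706080
Step 2: 2451706080 & 7 = 0

0


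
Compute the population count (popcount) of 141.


0b10001101 has 4 set bits

4


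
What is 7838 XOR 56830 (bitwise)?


0b1111010011110 ^ 0b1101110111111110 = 0b1100001101100000 = 50016

50016


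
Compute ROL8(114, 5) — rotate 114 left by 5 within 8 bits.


Rotate 0b1110010 left by 5 (8-bit) = 0b1001110 = 78

78


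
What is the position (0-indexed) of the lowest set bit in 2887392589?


0b10101100000110100001110101001101. Lowest set bit at position 0

0


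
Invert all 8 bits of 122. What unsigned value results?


122 ^ 255 = 133

133


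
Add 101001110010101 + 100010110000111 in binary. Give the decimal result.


101001110010101 + 100010110000111 = 1001100100011100 = 39196

39196


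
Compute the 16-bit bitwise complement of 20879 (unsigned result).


~0b101000110001111 = 0b1010111001110000 = 44656 (16-bit unsigned)

44656


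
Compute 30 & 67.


0b11110 & 0b1000011 = 0b10 = 2

2


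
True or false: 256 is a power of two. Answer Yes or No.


0b100000000. Only one bit set => Yes

Yes


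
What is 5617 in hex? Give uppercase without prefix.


5617 = 15F1 hex

15F1


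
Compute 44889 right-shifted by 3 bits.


0b1010111101011001 >> 3 = 0b1010111101011 = 5611

5611


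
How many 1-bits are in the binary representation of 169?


0b10101001 has 4 set bits

4


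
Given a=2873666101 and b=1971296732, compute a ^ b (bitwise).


2873666101 ^ 1971296732 = 3728159721

3728159721


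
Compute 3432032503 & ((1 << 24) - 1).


3432032503 & 16777215 = 9480439

9480439


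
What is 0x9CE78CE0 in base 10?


9CE78CE0 hex = 2632420576 decimal

2632420576


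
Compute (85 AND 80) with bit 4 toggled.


Step 1: 85 & 80 = 80
Step 2: 80 ^ (1 << 4) = 80 ^ 16 = 64

64


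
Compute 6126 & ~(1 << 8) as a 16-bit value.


6126 & ~(1 << 8) = 5870

5870


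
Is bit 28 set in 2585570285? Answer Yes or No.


0b10011010000111001010101111101101, bit 28 = 1. Yes

Yes


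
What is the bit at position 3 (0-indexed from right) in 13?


0b1101, position 3 = 1

1


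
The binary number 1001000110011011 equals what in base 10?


1001000110011011 in decimal = 37275

37275


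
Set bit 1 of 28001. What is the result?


28001 | (1 << 1) = 28001 | 2 = 28003

28003


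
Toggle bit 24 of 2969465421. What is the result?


2969465421 ^ (1 << 24) = 2969465421 ^ 16777216 = 2986242637

2986242637


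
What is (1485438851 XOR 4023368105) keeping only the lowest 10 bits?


Step 1: 1485438851 ^ 4023368105 = 3074836010
Step 2: 3074836010 & 1023 = 554

554


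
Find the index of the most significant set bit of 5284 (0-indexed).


0b1010010100100. Highest set bit at position 12

12


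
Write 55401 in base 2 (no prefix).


55401 = 1101100001101001 in binary

1101100001101001


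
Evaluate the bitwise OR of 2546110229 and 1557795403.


0b10010111110000101000111100010101 | 0b1011100110110100001001001001011 = 0b11011111110110101001111101011111 = 3755646815

3755646815


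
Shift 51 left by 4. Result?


0b110011 << 4 = 0b1100110000 = 816

816


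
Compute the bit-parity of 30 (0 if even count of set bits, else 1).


0b11110 has 4 ones => parity 0

0


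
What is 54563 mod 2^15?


54563 & 32767 = 21795

21795


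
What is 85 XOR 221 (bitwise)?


0b1010101 ^ 0b11011101 = 0b10001000 = 136

136


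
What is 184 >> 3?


0b10111000 >> 3 = 0b10111 = 23

23


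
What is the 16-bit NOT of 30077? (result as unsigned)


~0b111010101111101 = 0b1000101010000010 = 35458 (16-bit unsigned)

35458


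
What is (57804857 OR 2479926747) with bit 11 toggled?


Step 1: 57804857 | 2479926747 = 2482155003
Step 2: 2482155003 ^ (1 << 11) = 2482155003 ^ 2048 = 2482152955

2482152955


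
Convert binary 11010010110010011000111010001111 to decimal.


11010010110010011000111010001111 in decimal = 3536424591

3536424591


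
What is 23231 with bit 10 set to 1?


23231 | (1 << 10) = 23231 | 1024 = 24255

24255


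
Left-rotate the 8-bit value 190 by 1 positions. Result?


Rotate 0b10111110 left by 1 (8-bit) = 0b1111101 = 125

125


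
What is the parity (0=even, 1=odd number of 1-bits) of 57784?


0b1110000110111000 has 8 ones => parity 0

0


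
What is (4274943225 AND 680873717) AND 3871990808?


Step 1: 4274943225 & 680873717 = 679757041
Step 2: 679757041 & 3871990808 = 545276944

545276944


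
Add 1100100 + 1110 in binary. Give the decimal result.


1100100 + 1110 = 1110010 = 114

114


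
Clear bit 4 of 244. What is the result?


244 & ~(1 << 4) = 228

228


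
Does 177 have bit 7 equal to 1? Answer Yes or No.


0b10110001, bit 7 = 1. Yes

Yes


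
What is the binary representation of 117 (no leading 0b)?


117 = 1110101 in binary

1110101


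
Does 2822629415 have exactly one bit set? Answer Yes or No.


0b10101000001111011110100000100111. Multiple bits set => No

No


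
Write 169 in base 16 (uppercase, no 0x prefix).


169 = A9 hex

A9


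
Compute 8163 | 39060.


0b1111111100011 | 0b1001100010010100 = 0b1001111111110111 = 40951

40951


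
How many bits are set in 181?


0b10110101 has 5 set bits

5


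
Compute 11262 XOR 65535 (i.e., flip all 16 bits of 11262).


11262 ^ 65535 = 54273

54273


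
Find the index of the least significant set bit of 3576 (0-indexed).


0b110111111000. Lowest set bit at position 3

3


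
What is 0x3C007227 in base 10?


3C007227 hex = 1006662183 decimal

1006662183


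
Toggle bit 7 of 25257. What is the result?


25257 ^ (1 << 7) = 25257 ^ 128 = 25129

25129


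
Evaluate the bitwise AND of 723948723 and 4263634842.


0b101011001001101001010010110011 & 0b11111110001000011110011110011010 = 0b101010001000001000010010010010 = 706774162

706774162


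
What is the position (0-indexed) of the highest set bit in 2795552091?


0b10100110101000001011110101011011. Highest set bit at position 31

31


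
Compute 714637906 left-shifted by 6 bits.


0b101010100110001000001001010010 << 6 = 0b101010100110001000001001010010000000 = 45736825984

45736825984


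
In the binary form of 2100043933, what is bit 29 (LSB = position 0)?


0b1111101001011000010000010011101, position 29 = 1

1


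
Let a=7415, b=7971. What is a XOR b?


7415 ^ 7971 = 980

980


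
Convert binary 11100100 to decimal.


11100100 in decimal = 228

228


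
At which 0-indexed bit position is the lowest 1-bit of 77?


0b1001101. Lowest set bit at position 0

0


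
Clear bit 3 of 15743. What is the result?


15743 & ~(1 << 3) = 15735

15735


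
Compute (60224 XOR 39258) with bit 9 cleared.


Step 1: 60224 ^ 39258 = 29210
Step 2: 29210 & ~(1 << 9) = 28698

28698


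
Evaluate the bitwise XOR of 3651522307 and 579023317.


0b11011001101001011100111100000011 ^ 0b100010100000110011000111010101 = 0b11111011001001101111111011010110 = 4213636822

4213636822


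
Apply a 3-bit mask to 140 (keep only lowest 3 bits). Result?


140 & 7 = 4

4


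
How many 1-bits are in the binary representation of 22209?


0b101011011000001 has 7 set bits

7


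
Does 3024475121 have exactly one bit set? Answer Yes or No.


0b10110100010001011101001111110001. Multiple bits set => No

No


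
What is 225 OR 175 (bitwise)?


0b11100001 | 0b10101111 = 0b11101111 = 239

239


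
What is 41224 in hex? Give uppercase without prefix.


41224 = A108 hex

A108


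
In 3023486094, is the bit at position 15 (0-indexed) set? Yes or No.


0b10110100001101101011110010001110, bit 15 = 1. Yes

Yes


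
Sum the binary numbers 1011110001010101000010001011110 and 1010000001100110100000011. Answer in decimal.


1011110001010101000010001011110 + 1010000001100110100000011 = 1011111011010110101000101100001 = 1600868705

1600868705


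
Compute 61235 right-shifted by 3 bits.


0b1110111100110011 >> 3 = 0b1110111100110 = 7654

7654


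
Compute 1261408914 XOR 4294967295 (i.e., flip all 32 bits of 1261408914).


1261408914 ^ 4294967295 = 3033558381

3033558381


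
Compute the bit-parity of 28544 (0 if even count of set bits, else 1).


0b110111110000000 has 7 ones => parity 1

1


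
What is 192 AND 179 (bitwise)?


0b11000000 & 0b10110011 = 0b10000000 = 128

128


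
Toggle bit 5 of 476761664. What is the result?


476761664 ^ (1 << 5) = 476761664 ^ 32 = 476761696

476761696


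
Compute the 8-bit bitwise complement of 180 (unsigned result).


~0b10110100 = 0b1001011 = 75 (8-bit unsigned)

75


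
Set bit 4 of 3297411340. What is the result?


3297411340 | (1 << 4) = 3297411340 | 16 = 3297411356

3297411356


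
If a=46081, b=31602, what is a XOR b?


46081 ^ 31602 = 53107

53107


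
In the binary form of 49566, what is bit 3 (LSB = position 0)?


0b1100000110011110, position 3 = 1

1


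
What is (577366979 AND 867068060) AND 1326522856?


Step 1: 577366979 & 867068060 = 573073536
Step 2: 573073536 & 1326522856 = 33562752

33562752


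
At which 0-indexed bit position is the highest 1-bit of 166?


0b10100110. Highest set bit at position 7

7


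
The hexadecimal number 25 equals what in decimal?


25 hex = 37 decimal

37


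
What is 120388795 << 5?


0b111001011001111110010111011 << 5 = 0b11100101100111111001011101100000 = 3852441440

3852441440


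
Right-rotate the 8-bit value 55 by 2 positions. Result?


Rotate 0b110111 right by 2 (8-bit) = 0b11001101 = 205

205


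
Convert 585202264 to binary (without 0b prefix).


585202264 = 100010111000010111101001011000 in binary

100010111000010111101001011000


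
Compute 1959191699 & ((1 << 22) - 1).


1959191699 & 4194303 = 451731

451731


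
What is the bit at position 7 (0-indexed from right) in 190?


0b10111110, position 7 = 1

1


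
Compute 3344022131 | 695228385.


0b11000111010100011011101001110011 | 0b101001011100000101011111100001 = 0b11101111011100011111111111110011 = 4017225715

4017225715


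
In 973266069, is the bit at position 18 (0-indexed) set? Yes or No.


0b111010000000101101110010010101, bit 18 = 0. No

No


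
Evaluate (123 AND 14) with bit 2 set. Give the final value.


Step 1: 123 & 14 = 10
Step 2: 10 | (1 << 2) = 10 | 4 = 14

14


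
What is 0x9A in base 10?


9A hex = 154 decimal

154


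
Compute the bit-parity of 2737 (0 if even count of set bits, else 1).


0b101010110001 has 6 ones => parity 0

0


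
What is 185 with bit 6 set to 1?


185 | (1 << 6) = 185 | 64 = 249

249


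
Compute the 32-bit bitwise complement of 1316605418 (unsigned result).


~0b1001110011110011100110111101010 = 0b10110001100001100011001000010101 = 2978361877 (32-bit unsigned)

2978361877


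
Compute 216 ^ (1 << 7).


216 ^ (1 << 7) = 216 ^ 128 = 88

88


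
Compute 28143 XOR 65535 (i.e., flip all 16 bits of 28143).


28143 ^ 65535 = 37392

37392


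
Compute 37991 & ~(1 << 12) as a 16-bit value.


37991 & ~(1 << 12) = 33895

33895


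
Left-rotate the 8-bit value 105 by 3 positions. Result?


Rotate 0b1101001 left by 3 (8-bit) = 0b1001011 = 75

75


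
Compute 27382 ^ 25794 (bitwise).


0b110101011110110 ^ 0b110010011000010 = 0b111000110100 = 3636

3636


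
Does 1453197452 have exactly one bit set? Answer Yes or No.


0b1010110100111100000100010001100. Multiple bits set => No

No


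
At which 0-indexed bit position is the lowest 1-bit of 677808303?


0b101000011001101000100010101111. Lowest set bit at position 0

0


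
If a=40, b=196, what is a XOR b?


40 ^ 196 = 236

236


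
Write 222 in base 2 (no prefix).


222 = 11011110 in binary

11011110


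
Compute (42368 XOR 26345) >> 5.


Step 1: 42368 ^ 26345 = 50025
Step 2: 50025 >> 5 = 1563

1563


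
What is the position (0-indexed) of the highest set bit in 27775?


0b110110001111111. Highest set bit at position 14

14


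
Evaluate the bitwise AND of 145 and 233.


0b10010001 & 0b11101001 = 0b10000001 = 129

129


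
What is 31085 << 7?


0b111100101101101 << 7 = 0b1111001011011010000000 = 3978880

3978880


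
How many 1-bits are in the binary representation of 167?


0b10100111 has 5 set bits

5


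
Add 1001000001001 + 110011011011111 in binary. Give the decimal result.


1001000001001 + 110011011011111 = 111100011101000 = 30952

30952


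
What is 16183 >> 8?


0b11111100110111 >> 8 = 0b111111 = 63

63


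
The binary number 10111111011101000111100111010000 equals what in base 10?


10111111011101000111100111010000 in decimal = 3212081616

3212081616


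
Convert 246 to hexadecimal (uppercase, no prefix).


246 = F6 hex

F6


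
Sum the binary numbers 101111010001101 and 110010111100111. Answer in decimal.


101111010001101 + 110010111100111 = 1100010001110100 = 50292

50292


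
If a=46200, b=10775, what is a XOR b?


46200 ^ 10775 = 40559

40559


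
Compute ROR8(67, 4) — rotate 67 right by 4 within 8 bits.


Rotate 0b1000011 right by 4 (8-bit) = 0b110100 = 52

52


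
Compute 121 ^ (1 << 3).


121 ^ (1 << 3) = 121 ^ 8 = 113

113


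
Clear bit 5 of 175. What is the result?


175 & ~(1 << 5) = 143

143


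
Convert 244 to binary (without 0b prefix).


244 = 11110100 in binary

11110100


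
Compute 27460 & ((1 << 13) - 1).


27460 & 8191 = 2884

2884


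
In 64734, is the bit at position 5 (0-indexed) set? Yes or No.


0b1111110011011110, bit 5 = 0. No

No


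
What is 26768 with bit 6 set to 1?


26768 | (1 << 6) = 26768 | 64 = 26832

26832


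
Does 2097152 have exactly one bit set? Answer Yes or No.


0b1000000000000000000000. Only one bit set => Yes

Yes


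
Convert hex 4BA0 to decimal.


4BA0 hex = 19360 decimal

19360


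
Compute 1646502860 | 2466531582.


0b1100010001000111010001111001100 | 0b10010011000001000100100011111110 = 0b11110011001001111110101111111110 = 4079479806

4079479806


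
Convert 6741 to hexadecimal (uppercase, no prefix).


6741 = 1A55 hex

1A55


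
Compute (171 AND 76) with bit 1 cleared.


Step 1: 171 & 76 = 8
Step 2: 8 & ~(1 << 1) = 8

8


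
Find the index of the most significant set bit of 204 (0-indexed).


0b11001100. Highest set bit at position 7

7


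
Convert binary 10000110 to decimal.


10000110 in decimal = 134

134


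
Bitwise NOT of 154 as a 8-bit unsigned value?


~0b10011010 = 0b1100101 = 101 (8-bit unsigned)

101


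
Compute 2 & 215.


0b10 & 0b11010111 = 0b10 = 2

2


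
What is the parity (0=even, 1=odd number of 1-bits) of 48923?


0b1011111100011011 has 11 ones => parity 1

1


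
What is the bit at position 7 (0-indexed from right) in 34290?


0b1000010111110010, position 7 = 1

1


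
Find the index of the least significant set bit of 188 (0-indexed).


0b10111100. Lowest set bit at position 2

2


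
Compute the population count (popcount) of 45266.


0b1011000011010010 has 7 set bits

7


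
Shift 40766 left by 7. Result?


0b1001111100111110 << 7 = 0b10011111001111100000000 = 5218048

5218048


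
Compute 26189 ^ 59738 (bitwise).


0b110011001001101 ^ 0b1110100101011010 = 0b1000111100010111 = 36631

36631


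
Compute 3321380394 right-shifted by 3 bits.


0b11000101111110000011111000101010 >> 3 = 0b11000101111110000011111000101 = 415172549

415172549


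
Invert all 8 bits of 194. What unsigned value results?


194 ^ 255 = 61

61


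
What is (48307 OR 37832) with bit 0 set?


Step 1: 48307 | 37832 = 49147
Step 2: 49147 | (1 << 0) = 49147 | 1 = 49147

49147


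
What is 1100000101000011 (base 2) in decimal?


1100000101000011 in decimal = 49475

49475


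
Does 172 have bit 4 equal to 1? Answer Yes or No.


0b10101100, bit 4 = 0. No

No


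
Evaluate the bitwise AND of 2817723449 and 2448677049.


0b10100111111100110000110000111001 & 0b10010001111100111101100010111001 = 0b10000001111100110000100000111001 = 2180188217

2180188217


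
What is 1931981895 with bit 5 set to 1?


1931981895 | (1 << 5) = 1931981895 | 32 = 1931981927

1931981927


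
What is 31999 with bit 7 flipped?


31999 ^ (1 << 7) = 31999 ^ 128 = 31871

31871


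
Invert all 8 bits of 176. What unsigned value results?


176 ^ 255 = 79

79


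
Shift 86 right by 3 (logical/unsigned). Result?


0b1010110 >> 3 = 0b1010 = 10

10


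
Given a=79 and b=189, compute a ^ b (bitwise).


79 ^ 189 = 242

242


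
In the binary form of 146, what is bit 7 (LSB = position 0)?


0b10010010, position 7 = 1

1


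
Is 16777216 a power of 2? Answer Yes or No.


0b1000000000000000000000000. Only one bit set => Yes

Yes


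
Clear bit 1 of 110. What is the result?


110 & ~(1 << 1) = 108

108


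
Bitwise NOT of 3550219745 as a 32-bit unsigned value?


~0b11010011100111000000110111100001 = 0b101100011000111111001000011110 = 744747550 (32-bit unsigned)

744747550


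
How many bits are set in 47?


0b101111 has 5 set bits

5


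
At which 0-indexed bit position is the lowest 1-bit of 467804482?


0b11011111000100010000101000010. Lowest set bit at position 1

1


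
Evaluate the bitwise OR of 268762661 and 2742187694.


0b10000000001001111111000100101 | 0b10100011011100100111011010101110 = 0b10110011011101101111111010101111 = 3010920111

3010920111


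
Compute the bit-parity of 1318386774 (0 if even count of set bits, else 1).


0b1001110100101001111110001010110 has 17 ones => parity 1

1


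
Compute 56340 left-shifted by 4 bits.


0b1101110000010100 << 4 = 0b11011100000101000000 = 901440

901440


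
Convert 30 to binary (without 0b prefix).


30 = 11110 in binary

11110


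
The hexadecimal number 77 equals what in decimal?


77 hex = 119 decimal

119


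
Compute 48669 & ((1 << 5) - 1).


48669 & 31 = 29

29


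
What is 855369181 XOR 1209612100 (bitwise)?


0b110010111110111110010111011101 ^ 0b1001000000110010011011101000100 = 0b1111010111000101101001010011001 = 2061685401

2061685401


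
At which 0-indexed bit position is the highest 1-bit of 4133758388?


0b11110110011001000010010110110100. Highest set bit at position 31

31


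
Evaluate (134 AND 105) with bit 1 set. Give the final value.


Step 1: 134 & 105 = 0
Step 2: 0 | (1 << 1) = 0 | 2 = 2

2


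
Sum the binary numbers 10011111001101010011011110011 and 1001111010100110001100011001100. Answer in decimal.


10011111001101010011011110011 + 1001111010100110001100011001100 = 1100011001110011011111110111111 = 1664729023

1664729023


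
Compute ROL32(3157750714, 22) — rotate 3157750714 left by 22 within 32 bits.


Rotate 0b10111100001101110111001110111010 left by 22 (32-bit) = 0b11101110101011110000110111011100 = 4004449756

4004449756


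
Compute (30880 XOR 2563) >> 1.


Step 1: 30880 ^ 2563 = 29347
Step 2: 29347 >> 1 = 14673

14673


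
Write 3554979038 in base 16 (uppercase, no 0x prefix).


3554979038 = D3E4ACDE hex

D3E4ACDE


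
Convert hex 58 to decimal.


58 hex = 88 decimal

88


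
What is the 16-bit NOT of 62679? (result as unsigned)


~0b1111010011010111 = 0b101100101000 = 2856 (16-bit unsigned)

2856


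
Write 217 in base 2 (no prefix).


217 = 11011001 in binary

11011001


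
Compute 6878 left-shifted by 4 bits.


0b1101011011110 << 4 = 0b11010110111100000 = 110048

110048


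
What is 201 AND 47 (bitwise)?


0b11001001 & 0b101111 = 0b1001 = 9

9


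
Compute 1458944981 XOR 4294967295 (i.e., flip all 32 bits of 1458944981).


1458944981 ^ 4294967295 = 2836022314

2836022314


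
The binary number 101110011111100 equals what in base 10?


101110011111100 in decimal = 23804

23804


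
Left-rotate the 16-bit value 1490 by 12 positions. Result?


Rotate 0b10111010010 left by 12 (16-bit) = 0b10000001011101 = 8285

8285


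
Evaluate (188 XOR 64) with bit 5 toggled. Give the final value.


Step 1: 188 ^ 64 = 252
Step 2: 252 ^ (1 << 5) = 252 ^ 32 = 220

220


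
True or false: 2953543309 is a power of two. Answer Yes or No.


0b10110000000010110111111010001101. Multiple bits set => No

No


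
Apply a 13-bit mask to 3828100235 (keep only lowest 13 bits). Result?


3828100235 & 8191 = 3211

3211


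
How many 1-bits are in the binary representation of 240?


0b11110000 has 4 set bits

4


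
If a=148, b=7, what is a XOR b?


148 ^ 7 = 147

147


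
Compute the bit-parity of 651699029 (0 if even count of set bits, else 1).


0b100110110110000010001101010101 has 14 ones => parity 0

0


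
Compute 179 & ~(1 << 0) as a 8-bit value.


179 & ~(1 << 0) = 178

178


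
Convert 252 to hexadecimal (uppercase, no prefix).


252 = FC hex

FC


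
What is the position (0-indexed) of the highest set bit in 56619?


0b1101110100101011. Highest set bit at position 15

15


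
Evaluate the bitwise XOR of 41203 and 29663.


0b1010000011110011 ^ 0b111001111011111 = 0b1101001100101100 = 54060

54060


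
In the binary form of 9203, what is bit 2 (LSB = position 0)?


0b10001111110011, position 2 = 0

0


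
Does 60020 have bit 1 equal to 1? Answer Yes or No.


0b1110101001110100, bit 1 = 0. No

No


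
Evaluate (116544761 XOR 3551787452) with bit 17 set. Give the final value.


Step 1: 116544761 ^ 3551787452 = 3577851205
Step 2: 3577851205 | (1 << 17) = 3577851205 | 131072 = 3577982277

3577982277


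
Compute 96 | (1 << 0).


96 | (1 << 0) = 96 | 1 = 97

97


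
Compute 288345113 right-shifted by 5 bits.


0b10001001011111100110000011001 >> 5 = 0b100010010111111001100000 = 9010784

9010784


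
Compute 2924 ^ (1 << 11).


2924 ^ (1 << 11) = 2924 ^ 2048 = 876

876


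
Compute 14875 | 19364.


0b11101000011011 | 0b100101110100100 = 0b111101110111111 = 31679

31679


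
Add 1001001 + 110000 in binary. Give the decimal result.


1001001 + 110000 = 1111001 = 121

121


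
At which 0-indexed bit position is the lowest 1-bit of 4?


0b100. Lowest set bit at position 2

2


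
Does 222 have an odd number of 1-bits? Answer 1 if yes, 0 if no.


0b11011110 has 6 ones => parity 0

0


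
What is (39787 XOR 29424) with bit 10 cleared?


Step 1: 39787 ^ 29424 = 59803
Step 2: 59803 & ~(1 << 10) = 59803

59803


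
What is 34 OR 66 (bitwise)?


0b100010 | 0b1000010 = 0b1100010 = 98

98


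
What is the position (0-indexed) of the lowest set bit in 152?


0b10011000. Lowest set bit at position 3

3


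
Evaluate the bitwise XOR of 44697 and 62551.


0b1010111010011001 ^ 0b1111010001010111 = 0b101101011001110 = 23246

23246


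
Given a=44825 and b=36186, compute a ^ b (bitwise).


44825 ^ 36186 = 8771

8771


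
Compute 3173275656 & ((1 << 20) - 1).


3173275656 & 1048575 = 284680

284680


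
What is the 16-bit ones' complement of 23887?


23887 ^ 65535 = 41648

41648


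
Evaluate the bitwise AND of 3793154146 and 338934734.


0b11100010000101101111000001100010 & 0b10100001100111011101111001110 = 0b100101011000001000010 = 1224770

1224770


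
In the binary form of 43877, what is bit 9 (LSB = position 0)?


0b1010101101100101, position 9 = 1

1


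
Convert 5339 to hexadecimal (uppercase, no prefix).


5339 = 14DB hex

14DB


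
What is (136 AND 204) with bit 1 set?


Step 1: 136 & 204 = 136
Step 2: 136 | (1 << 1) = 136 | 2 = 138

138


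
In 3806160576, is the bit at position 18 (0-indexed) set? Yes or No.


0b11100010110111010110011011000000, bit 18 = 1. Yes

Yes


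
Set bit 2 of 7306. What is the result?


7306 | (1 << 2) = 7306 | 4 = 7310

7310


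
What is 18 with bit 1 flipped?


18 ^ (1 << 1) = 18 ^ 2 = 16

16


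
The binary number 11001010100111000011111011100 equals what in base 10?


11001010100111000011111011100 in decimal = 424904668

424904668


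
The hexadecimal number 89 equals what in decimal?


89 hex = 137 decimal

137


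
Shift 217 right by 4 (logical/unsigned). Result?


0b11011001 >> 4 = 0b1101 = 13

13


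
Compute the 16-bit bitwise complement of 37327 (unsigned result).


~0b1001000111001111 = 0b110111000110000 = 28208 (16-bit unsigned)

28208


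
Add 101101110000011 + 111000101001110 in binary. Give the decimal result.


101101110000011 + 111000101001110 = 1100110011010001 = 52433

52433


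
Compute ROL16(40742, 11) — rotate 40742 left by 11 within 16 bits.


Rotate 0b1001111100100110 left by 11 (16-bit) = 0b11010011111001 = 13561

13561


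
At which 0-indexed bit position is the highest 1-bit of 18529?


0b100100001100001. Highest set bit at position 14

14


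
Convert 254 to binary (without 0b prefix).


254 = 11111110 in binary

11111110


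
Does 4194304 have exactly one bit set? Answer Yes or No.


0b10000000000000000000000. Only one bit set => Yes

Yes


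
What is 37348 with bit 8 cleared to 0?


37348 & ~(1 << 8) = 37092

37092


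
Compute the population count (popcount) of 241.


0b11110001 has 5 set bits

5


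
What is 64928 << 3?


0b1111110110100000 << 3 = 0b1111110110100000000 = 519424

519424


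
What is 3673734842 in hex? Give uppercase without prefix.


3673734842 = DAF8BEBA hex

DAF8BEBA


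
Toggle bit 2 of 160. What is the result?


160 ^ (1 << 2) = 160 ^ 4 = 164

164


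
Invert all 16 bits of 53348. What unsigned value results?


53348 ^ 65535 = 12187

12187


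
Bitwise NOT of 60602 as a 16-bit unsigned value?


~0b1110110010111010 = 0b1001101000101 = 4933 (16-bit unsigned)

4933


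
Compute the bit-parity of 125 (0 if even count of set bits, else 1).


0b1111101 has 6 ones => parity 0

0


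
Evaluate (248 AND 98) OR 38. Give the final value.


Step 1: 248 & 98 = 96
Step 2: 96 | 38 = 102

102


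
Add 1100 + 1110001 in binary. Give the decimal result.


1100 + 1110001 = 1111101 = 125

125


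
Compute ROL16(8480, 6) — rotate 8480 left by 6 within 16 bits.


Rotate 0b10000100100000 left by 6 (16-bit) = 0b100100000001000 = 18440

18440


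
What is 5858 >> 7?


0b1011011100010 >> 7 = 0b101101 = 45

45


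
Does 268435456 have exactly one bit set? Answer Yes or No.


0b10000000000000000000000000000. Only one bit set => Yes

Yes


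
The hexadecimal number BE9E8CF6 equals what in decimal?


BE9E8CF6 hex = 3198061814 decimal

3198061814


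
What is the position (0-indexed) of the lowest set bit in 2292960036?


0b10001000101010111100101100100100. Lowest set bit at position 2

2


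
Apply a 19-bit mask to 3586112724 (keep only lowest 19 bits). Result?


3586112724 & 524287 = 507092

507092


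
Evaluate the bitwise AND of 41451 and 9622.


0b1010000111101011 & 0b10010110010110 = 0b10000110000010 = 8578

8578


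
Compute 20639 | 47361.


0b101000010011111 | 0b1011100100000001 = 0b1111100110011111 = 63903

63903


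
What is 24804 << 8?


0b110000011100100 << 8 = 0b11000001110010000000000 = 6349824

6349824


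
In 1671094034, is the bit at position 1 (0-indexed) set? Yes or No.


0b1100011100110101101111100010010, bit 1 = 1. Yes

Yes


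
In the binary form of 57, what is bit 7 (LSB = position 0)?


0b111001, position 7 = 0

0


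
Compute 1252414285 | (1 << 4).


1252414285 | (1 << 4) = 1252414285 | 16 = 1252414301

1252414301


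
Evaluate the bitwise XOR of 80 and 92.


0b1010000 ^ 0b1011100 = 0b1100 = 12

12


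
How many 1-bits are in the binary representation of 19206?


0b100101100000110 has 6 set bits

6


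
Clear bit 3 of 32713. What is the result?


32713 & ~(1 << 3) = 32705

32705


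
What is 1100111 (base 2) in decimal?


1100111 in decimal = 103

103


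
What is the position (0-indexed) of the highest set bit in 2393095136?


0b10001110101000111011101111100000. Highest set bit at position 31

31


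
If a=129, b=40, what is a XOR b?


129 ^ 40 = 169

169


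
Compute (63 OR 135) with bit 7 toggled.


Step 1: 63 | 135 = 191
Step 2: 191 ^ (1 << 7) = 191 ^ 128 = 63

63


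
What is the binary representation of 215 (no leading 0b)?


215 = 11010111 in binary

11010111


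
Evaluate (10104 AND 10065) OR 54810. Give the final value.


Step 1: 10104 & 10065 = 10064
Step 2: 10064 | 54810 = 63322

63322


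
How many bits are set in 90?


0b1011010 has 4 set bits

4


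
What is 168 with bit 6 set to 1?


168 | (1 << 6) = 168 | 64 = 232

232


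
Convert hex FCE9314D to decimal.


FCE9314D hex = 4243140941 decimal

4243140941


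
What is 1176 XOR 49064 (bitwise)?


0b10010011000 ^ 0b1011111110101000 = 0b1011101100110000 = 47920

47920


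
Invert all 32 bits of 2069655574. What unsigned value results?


2069655574 ^ 4294967295 = 2225311721

2225311721


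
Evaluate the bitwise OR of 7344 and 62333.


0b1110010110000 | 0b1111001101111101 = 0b1111111111111101 = 65533

65533


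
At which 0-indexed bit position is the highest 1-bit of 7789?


0b1111001101101. Highest set bit at position 12

12


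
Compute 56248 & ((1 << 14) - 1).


56248 & 16383 = 7096

7096


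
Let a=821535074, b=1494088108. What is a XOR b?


821535074 ^ 1494088108 = 1778014414

1778014414


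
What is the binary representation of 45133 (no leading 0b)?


45133 = 1011000001001101 in binary

1011000001001101


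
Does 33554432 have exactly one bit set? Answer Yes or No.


0b10000000000000000000000000. Only one bit set => Yes

Yes


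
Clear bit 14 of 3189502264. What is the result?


3189502264 & ~(1 << 14) = 3189485880

3189485880


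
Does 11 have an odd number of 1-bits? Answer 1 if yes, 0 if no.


0b1011 has 3 ones => parity 1

1


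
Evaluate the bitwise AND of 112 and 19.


0b1110000 & 0b10011 = 0b10000 = 16

16


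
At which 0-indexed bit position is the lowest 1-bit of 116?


0b1110100. Lowest set bit at position 2

2


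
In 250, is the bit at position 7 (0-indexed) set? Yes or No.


0b11111010, bit 7 = 1. Yes

Yes


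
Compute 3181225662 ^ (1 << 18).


3181225662 ^ (1 << 18) = 3181225662 ^ 262144 = 3180963518

3180963518


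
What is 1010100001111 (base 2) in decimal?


1010100001111 in decimal = 5391

5391


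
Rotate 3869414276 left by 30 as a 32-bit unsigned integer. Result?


Rotate 0b11100110101000101001001110000100 left by 30 (32-bit) = 0b111001101010001010010011100001 = 967353569

967353569


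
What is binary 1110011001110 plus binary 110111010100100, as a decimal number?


1110011001110 + 110111010100100 = 1000101101110010 = 35698

35698


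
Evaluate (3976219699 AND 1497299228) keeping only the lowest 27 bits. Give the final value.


Step 1: 3976219699 & 1497299228 = 1224755216
Step 2: 1224755216 & 134217727 = 16795664

16795664


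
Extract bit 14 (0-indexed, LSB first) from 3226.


0b110010011010, position 14 = 0

0


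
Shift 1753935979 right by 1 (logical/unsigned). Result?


0b1101000100010101111000001101011 >> 1 = 0b110100010001010111100000110101 = 876967989

876967989


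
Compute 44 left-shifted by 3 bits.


0b101100 << 3 = 0b101100000 = 352

352


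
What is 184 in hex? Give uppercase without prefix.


184 = B8 hex

B8


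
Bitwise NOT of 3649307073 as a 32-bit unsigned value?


~0b11011001100001000000000111000001 = 0b100110011110111111111000111110 = 645660222 (32-bit unsigned)

645660222


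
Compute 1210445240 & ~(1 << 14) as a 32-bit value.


1210445240 & ~(1 << 14) = 1210428856

1210428856


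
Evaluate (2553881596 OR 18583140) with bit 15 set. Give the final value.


Step 1: 2553881596 | 18583140 = 2570825724
Step 2: 2570825724 | (1 << 15) = 2570825724 | 32768 = 2570825724

2570825724


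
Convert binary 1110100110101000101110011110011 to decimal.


1110100110101000101110011110011 in decimal = 1960074483

1960074483


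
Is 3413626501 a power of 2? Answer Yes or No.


0b11001011011101111100111010000101. Multiple bits set => No

No


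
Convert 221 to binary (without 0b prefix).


221 = 11011101 in binary

11011101


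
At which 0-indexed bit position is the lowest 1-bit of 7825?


0b1111010010001. Lowest set bit at position 0

0


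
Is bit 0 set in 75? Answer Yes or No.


0b1001011, bit 0 = 1. Yes

Yes


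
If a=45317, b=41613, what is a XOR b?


45317 ^ 41613 = 5000

5000


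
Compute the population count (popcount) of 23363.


0b101101101000011 has 8 set bits

8


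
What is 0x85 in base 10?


85 hex = 133 decimal

133


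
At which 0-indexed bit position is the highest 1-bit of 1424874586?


0b1010100111011011101110001011010. Highest set bit at position 30

30


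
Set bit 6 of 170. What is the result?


170 | (1 << 6) = 170 | 64 = 234

234


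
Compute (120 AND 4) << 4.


Step 1: 120 & 4 = 0
Step 2: 0 << 4 = 0

0


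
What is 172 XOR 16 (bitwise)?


0b10101100 ^ 0b10000 = 0b10111100 = 188

188


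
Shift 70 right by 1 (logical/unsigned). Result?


0b1000110 >> 1 = 0b100011 = 35

35


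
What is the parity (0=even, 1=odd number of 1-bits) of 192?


0b11000000 has 2 ones => parity 0

0


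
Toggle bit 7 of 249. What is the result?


249 ^ (1 << 7) = 249 ^ 128 = 121

121


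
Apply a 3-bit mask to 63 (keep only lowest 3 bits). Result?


63 & 7 = 7

7


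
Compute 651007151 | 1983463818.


0b100110110011011001010010101111 | 0b1110110001110010100000110001010 = 0b1110110111111011101010110101111 = 1996346799

1996346799


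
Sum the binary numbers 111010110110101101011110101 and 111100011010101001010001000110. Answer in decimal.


111010110110101101011110101 + 111100011010101001010001000110 = 1000011110001011110111100111011 = 1137045307

1137045307


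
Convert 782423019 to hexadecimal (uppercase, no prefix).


782423019 = 2EA2D3EB hex

2EA2D3EB


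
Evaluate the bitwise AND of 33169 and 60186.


0b1000000110010001 & 0b1110101100011010 = 0b1000000100010000 = 33040

33040


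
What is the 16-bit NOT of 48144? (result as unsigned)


~0b1011110000010000 = 0b100001111101111 = 17391 (16-bit unsigned)

17391


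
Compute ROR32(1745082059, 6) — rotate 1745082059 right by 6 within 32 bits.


Rotate 0b1101000000000111101011011001011 right by 6 (32-bit) = 0b101101101000000000111101011011 = 765464411

765464411


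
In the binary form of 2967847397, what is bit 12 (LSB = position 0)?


0b10110000111001011100000111100101, position 12 = 0

0


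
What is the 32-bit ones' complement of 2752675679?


2752675679 ^ 4294967295 = 1542291616

1542291616


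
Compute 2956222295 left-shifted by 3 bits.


0b10110000001101000101111101010111 << 3 = 0b10110000001101000101111101010111000 = 23649778360

23649778360


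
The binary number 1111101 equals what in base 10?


1111101 in decimal = 125

125


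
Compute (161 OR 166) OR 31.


Step 1: 161 | 166 = 167
Step 2: 167 | 31 = 191

191


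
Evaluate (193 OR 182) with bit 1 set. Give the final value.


Step 1: 193 | 182 = 247
Step 2: 247 | (1 << 1) = 247 | 2 = 247

247


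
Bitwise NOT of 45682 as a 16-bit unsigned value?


~0b1011001001110010 = 0b100110110001101 = 19853 (16-bit unsigned)

19853


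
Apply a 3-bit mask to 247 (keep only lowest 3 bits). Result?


247 & 7 = 7

7


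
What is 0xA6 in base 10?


A6 hex = 166 decimal

166


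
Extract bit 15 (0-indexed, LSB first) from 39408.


0b1001100111110000, position 15 = 1

1


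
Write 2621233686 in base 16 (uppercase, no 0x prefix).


2621233686 = 9C3CDA16 hex

9C3CDA16


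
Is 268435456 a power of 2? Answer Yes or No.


0b10000000000000000000000000000. Only one bit set => Yes

Yes


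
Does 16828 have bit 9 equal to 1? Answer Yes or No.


0b100000110111100, bit 9 = 0. No

No


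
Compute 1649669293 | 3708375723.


0b1100010010100111111010010101101 | 0b11011101000010010101001010101011 = 0b11111111010110111111011010101111 = 4284217007

4284217007


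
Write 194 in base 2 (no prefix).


194 = 11000010 in binary

11000010


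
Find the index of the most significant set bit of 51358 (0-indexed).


0b1100100010011110. Highest set bit at position 15

15


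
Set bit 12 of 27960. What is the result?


27960 | (1 << 12) = 27960 | 4096 = 32056

32056


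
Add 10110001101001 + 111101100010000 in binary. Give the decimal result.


10110001101001 + 111101100010000 = 1010011101111001 = 42873

42873


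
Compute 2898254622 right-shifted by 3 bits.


0b10101100101111111101101100011110 >> 3 = 0b10101100101111111101101100011 = 362281827

362281827
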